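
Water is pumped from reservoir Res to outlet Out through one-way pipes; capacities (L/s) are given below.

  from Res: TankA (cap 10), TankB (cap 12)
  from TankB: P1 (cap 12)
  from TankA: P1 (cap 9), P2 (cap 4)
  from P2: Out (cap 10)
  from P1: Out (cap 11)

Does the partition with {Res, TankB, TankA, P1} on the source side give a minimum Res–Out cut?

Yes — it is a minimum cut (capacity 15).

Given cut capacity: 4 + 11 = 15.
Augment Res→TankB→P1→Out: bottleneck 11, flow now 11.
Augment Res→TankA→P2→Out: bottleneck 4, flow now 15.
No augmenting path remains; maximum flow = 15.
Cut capacity 15 equals the max flow, so it is a minimum cut.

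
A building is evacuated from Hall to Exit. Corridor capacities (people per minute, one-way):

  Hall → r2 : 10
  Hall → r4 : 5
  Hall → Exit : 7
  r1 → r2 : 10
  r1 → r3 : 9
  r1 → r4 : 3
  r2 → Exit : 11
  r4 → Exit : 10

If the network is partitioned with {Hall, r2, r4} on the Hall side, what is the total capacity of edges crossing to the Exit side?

28

Edges leaving {Hall, r2, r4}: Hall→Exit (7), r2→Exit (11), r4→Exit (10).
Cut capacity = 7 + 11 + 10 = 28.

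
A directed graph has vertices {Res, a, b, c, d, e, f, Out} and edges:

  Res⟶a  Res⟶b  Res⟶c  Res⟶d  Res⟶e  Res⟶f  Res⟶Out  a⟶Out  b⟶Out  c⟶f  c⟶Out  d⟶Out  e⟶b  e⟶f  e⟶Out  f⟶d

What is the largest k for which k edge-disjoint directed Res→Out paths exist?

6

Assign every edge capacity 1; by Menger, the answer equals the max flow.
Path Res→Out (+1); total 1.
Path Res→a→Out (+1); total 2.
Path Res→b→Out (+1); total 3.
Path Res→c→Out (+1); total 4.
Path Res→d→Out (+1); total 5.
Path Res→e→Out (+1); total 6.
No residual Res→Out path; max flow = 6.
Certifying cut of size 6: {Res→Out, Res→a, Res→b, Res→c, Res→e, d→Out}.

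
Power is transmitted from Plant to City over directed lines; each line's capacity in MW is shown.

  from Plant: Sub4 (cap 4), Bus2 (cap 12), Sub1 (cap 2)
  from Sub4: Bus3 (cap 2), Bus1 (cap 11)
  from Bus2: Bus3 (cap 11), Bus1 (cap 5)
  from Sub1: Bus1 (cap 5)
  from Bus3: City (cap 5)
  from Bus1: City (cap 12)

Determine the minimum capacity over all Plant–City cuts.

Augment Plant→Sub4→Bus3→City: bottleneck 2, flow now 2.
Augment Plant→Sub4→Bus1→City: bottleneck 2, flow now 4.
Augment Plant→Bus2→Bus3→City: bottleneck 3, flow now 7.
Augment Plant→Bus2→Bus1→City: bottleneck 5, flow now 12.
Augment Plant→Sub1→Bus1→City: bottleneck 2, flow now 14.
Augment Plant→Bus2→Bus3→Sub4→Bus1→City: bottleneck 2, flow now 16. (uses reverse residual edge)
No augmenting path remains; maximum flow = 16.
By max-flow min-cut, the minimum cut capacity equals the max flow.
In the residual graph, reachable from Plant: {Plant, Bus2, Bus3}.
Min-cut edges: Plant→Sub4 (4), Plant→Sub1 (2), Bus2→Bus1 (5), Bus3→City (5); capacity 4 + 2 + 5 + 5 = 16.

16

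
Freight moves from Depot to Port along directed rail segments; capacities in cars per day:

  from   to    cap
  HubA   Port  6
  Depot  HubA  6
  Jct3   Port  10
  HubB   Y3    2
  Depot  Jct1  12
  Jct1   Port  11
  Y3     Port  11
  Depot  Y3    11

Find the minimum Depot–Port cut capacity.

28

Augment Depot→Y3→Port: bottleneck 11, flow now 11.
Augment Depot→Jct1→Port: bottleneck 11, flow now 22.
Augment Depot→HubA→Port: bottleneck 6, flow now 28.
No augmenting path remains; maximum flow = 28.
By max-flow min-cut, the minimum cut capacity equals the max flow.
In the residual graph, reachable from Depot: {Depot, Jct1}.
Min-cut edges: Depot→Y3 (11), Depot→HubA (6), Jct1→Port (11); capacity 11 + 6 + 11 = 28.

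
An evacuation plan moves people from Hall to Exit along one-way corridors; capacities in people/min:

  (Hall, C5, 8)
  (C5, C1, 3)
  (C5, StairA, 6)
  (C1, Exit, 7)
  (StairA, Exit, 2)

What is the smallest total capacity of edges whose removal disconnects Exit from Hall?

5

Augment Hall→C5→C1→Exit: bottleneck 3, flow now 3.
Augment Hall→C5→StairA→Exit: bottleneck 2, flow now 5.
No augmenting path remains; maximum flow = 5.
By max-flow min-cut, the minimum cut capacity equals the max flow.
In the residual graph, reachable from Hall: {Hall, C5, StairA}.
Min-cut edges: C5→C1 (3), StairA→Exit (2); capacity 3 + 2 = 5.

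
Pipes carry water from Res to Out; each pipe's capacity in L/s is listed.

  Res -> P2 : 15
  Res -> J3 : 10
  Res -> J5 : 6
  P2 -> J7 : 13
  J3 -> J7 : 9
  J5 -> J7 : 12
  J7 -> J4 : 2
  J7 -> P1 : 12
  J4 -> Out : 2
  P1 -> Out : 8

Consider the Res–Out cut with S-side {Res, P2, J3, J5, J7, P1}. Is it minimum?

Yes — it is a minimum cut (capacity 10).

Given cut capacity: 2 + 8 = 10.
Augment Res→P2→J7→J4→Out: bottleneck 2, flow now 2.
Augment Res→P2→J7→P1→Out: bottleneck 8, flow now 10.
No augmenting path remains; maximum flow = 10.
Cut capacity 10 equals the max flow, so it is a minimum cut.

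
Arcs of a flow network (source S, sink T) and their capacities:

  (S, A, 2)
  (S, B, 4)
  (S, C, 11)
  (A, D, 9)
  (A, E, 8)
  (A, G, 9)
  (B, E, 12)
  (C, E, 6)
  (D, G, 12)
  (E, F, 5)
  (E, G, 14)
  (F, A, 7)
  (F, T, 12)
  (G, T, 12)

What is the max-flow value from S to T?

Augment S→A→G→T: bottleneck 2, flow now 2.
Augment S→B→E→F→T: bottleneck 4, flow now 6.
Augment S→C→E→F→T: bottleneck 1, flow now 7.
Augment S→C→E→G→T: bottleneck 5, flow now 12.
No augmenting path remains; maximum flow = 12.
In the residual graph, reachable from S: {S, C}.
Min-cut edges: S→A (2), S→B (4), C→E (6); capacity 2 + 4 + 6 = 12.
This cut is saturated, so no flow can exceed 12.

12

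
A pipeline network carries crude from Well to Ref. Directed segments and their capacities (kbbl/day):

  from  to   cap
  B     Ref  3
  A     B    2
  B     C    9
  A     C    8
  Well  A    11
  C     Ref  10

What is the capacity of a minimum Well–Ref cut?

Augment Well→A→B→Ref: bottleneck 2, flow now 2.
Augment Well→A→C→Ref: bottleneck 8, flow now 10.
No augmenting path remains; maximum flow = 10.
By max-flow min-cut, the minimum cut capacity equals the max flow.
In the residual graph, reachable from Well: {Well, A}.
Min-cut edges: A→B (2), A→C (8); capacity 2 + 8 = 10.

10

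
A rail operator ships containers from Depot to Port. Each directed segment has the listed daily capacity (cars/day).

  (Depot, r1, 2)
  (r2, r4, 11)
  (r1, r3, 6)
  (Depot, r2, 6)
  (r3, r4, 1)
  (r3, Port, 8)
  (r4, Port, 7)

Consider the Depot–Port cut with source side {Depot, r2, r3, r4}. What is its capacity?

17

Edges leaving {Depot, r2, r3, r4}: Depot→r1 (2), r3→Port (8), r4→Port (7).
Cut capacity = 2 + 8 + 7 = 17.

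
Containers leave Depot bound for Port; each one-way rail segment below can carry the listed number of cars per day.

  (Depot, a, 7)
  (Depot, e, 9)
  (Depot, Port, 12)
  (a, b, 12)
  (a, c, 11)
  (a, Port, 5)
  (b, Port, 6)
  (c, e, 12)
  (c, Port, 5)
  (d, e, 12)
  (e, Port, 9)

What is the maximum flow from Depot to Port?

28

Augment Depot→Port: bottleneck 12, flow now 12.
Augment Depot→a→Port: bottleneck 5, flow now 17.
Augment Depot→e→Port: bottleneck 9, flow now 26.
Augment Depot→a→b→Port: bottleneck 2, flow now 28.
No augmenting path remains; maximum flow = 28.
In the residual graph, reachable from Depot: {Depot}.
Min-cut edges: Depot→a (7), Depot→e (9), Depot→Port (12); capacity 7 + 9 + 12 = 28.
This cut is saturated, so no flow can exceed 28.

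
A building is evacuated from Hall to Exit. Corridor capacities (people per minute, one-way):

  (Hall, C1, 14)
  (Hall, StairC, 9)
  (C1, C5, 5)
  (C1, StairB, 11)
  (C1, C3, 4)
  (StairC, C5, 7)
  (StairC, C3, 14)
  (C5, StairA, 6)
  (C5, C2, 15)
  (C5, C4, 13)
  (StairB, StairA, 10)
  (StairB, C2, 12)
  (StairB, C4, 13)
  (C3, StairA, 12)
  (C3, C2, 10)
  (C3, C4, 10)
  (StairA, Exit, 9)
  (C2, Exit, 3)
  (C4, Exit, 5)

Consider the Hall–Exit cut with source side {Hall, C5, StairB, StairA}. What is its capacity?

Edges leaving {Hall, C5, StairB, StairA}: Hall→C1 (14), Hall→StairC (9), C5→C2 (15), C5→C4 (13), StairB→C2 (12), StairB→C4 (13), StairA→Exit (9).
Cut capacity = 14 + 9 + 15 + 13 + 12 + 13 + 9 = 85.

85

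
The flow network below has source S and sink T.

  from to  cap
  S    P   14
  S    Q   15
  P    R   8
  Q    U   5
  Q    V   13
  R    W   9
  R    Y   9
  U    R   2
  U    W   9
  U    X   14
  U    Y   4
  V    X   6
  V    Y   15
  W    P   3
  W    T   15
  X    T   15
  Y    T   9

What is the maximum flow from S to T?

Augment S→P→R→W→T: bottleneck 8, flow now 8.
Augment S→Q→U→W→T: bottleneck 5, flow now 13.
Augment S→Q→V→X→T: bottleneck 6, flow now 19.
Augment S→Q→V→Y→T: bottleneck 4, flow now 23.
No augmenting path remains; maximum flow = 23.
In the residual graph, reachable from S: {S, P}.
Min-cut edges: S→Q (15), P→R (8); capacity 15 + 8 = 23.
This cut is saturated, so no flow can exceed 23.

23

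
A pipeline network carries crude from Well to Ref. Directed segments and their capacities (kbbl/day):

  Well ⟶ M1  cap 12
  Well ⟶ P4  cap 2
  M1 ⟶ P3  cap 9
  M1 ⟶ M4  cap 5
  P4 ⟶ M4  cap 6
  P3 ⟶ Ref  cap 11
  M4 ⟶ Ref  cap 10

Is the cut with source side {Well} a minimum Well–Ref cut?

Yes — it is a minimum cut (capacity 14).

Given cut capacity: 12 + 2 = 14.
Augment Well→M1→P3→Ref: bottleneck 9, flow now 9.
Augment Well→M1→M4→Ref: bottleneck 3, flow now 12.
Augment Well→P4→M4→Ref: bottleneck 2, flow now 14.
No augmenting path remains; maximum flow = 14.
Cut capacity 14 equals the max flow, so it is a minimum cut.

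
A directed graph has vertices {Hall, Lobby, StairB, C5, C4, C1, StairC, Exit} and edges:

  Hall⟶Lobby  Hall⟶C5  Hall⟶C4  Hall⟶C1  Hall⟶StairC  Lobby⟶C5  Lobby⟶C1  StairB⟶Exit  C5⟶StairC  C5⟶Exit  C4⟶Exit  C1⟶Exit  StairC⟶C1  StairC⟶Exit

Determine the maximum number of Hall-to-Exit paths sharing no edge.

4

Assign every edge capacity 1; by Menger, the answer equals the max flow.
Path Hall→C5→Exit (+1); total 1.
Path Hall→C4→Exit (+1); total 2.
Path Hall→C1→Exit (+1); total 3.
Path Hall→StairC→Exit (+1); total 4.
No residual Hall→Exit path; max flow = 4.
Certifying cut of size 4: {C1→Exit, C5→Exit, Hall→C4, StairC→Exit}.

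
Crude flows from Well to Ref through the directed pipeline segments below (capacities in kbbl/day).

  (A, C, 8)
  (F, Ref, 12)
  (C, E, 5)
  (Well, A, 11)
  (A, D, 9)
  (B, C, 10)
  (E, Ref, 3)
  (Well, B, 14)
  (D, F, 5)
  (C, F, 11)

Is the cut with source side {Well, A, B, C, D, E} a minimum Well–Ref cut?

Given cut capacity: 11 + 5 + 3 = 19.
Augment Well→A→C→E→Ref: bottleneck 3, flow now 3.
Augment Well→A→C→F→Ref: bottleneck 5, flow now 8.
Augment Well→A→D→F→Ref: bottleneck 3, flow now 11.
Augment Well→B→C→F→Ref: bottleneck 4, flow now 15.
No augmenting path remains; maximum flow = 15.
In the residual graph, reachable from Well: {Well, A, B, C, D, E, F}.
Min-cut edges: E→Ref (3), F→Ref (12); capacity 3 + 12 = 15.
Cut capacity 19 exceeds the max flow 15, so it is not minimum.

No — its capacity is 19, but the minimum cut has capacity 15.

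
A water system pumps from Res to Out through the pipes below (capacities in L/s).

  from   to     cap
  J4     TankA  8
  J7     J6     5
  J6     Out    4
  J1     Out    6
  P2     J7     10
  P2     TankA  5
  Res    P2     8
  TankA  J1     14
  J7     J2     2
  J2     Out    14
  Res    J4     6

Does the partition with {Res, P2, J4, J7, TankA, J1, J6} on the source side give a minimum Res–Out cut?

Yes — it is a minimum cut (capacity 12).

Given cut capacity: 2 + 6 + 4 = 12.
Augment Res→P2→J7→J6→Out: bottleneck 4, flow now 4.
Augment Res→P2→J7→J2→Out: bottleneck 2, flow now 6.
Augment Res→P2→TankA→J1→Out: bottleneck 2, flow now 8.
Augment Res→J4→TankA→J1→Out: bottleneck 4, flow now 12.
No augmenting path remains; maximum flow = 12.
Cut capacity 12 equals the max flow, so it is a minimum cut.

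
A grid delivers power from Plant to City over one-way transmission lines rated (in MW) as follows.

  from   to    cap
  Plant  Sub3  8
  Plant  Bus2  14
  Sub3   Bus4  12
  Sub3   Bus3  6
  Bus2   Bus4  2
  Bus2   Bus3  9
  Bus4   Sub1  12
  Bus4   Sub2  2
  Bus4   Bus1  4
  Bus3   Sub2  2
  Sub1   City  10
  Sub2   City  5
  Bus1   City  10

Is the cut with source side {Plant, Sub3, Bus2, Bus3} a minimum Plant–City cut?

No — its capacity is 16, but the minimum cut has capacity 12.

Given cut capacity: 12 + 2 + 2 = 16.
Augment Plant→Sub3→Bus4→Sub1→City: bottleneck 8, flow now 8.
Augment Plant→Bus2→Bus4→Sub1→City: bottleneck 2, flow now 10.
Augment Plant→Bus2→Bus3→Sub2→City: bottleneck 2, flow now 12.
No augmenting path remains; maximum flow = 12.
In the residual graph, reachable from Plant: {Plant, Bus2, Bus3}.
Min-cut edges: Plant→Sub3 (8), Bus2→Bus4 (2), Bus3→Sub2 (2); capacity 8 + 2 + 2 = 12.
Cut capacity 16 exceeds the max flow 12, so it is not minimum.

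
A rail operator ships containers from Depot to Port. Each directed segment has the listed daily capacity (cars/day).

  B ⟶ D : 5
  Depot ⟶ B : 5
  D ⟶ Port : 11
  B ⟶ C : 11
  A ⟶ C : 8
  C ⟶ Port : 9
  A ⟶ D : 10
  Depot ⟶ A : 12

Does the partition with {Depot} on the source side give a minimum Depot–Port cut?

Given cut capacity: 12 + 5 = 17.
Augment Depot→A→C→Port: bottleneck 8, flow now 8.
Augment Depot→A→D→Port: bottleneck 4, flow now 12.
Augment Depot→B→C→Port: bottleneck 1, flow now 13.
Augment Depot→B→D→Port: bottleneck 4, flow now 17.
No augmenting path remains; maximum flow = 17.
Cut capacity 17 equals the max flow, so it is a minimum cut.

Yes — it is a minimum cut (capacity 17).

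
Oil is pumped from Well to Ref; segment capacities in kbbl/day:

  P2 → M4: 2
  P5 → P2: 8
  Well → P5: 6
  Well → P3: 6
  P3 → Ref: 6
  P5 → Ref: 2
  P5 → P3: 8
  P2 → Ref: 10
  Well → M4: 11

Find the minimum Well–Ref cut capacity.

Augment Well→P5→Ref: bottleneck 2, flow now 2.
Augment Well→P3→Ref: bottleneck 6, flow now 8.
Augment Well→P5→P2→Ref: bottleneck 4, flow now 12.
No augmenting path remains; maximum flow = 12.
By max-flow min-cut, the minimum cut capacity equals the max flow.
In the residual graph, reachable from Well: {Well, M4}.
Min-cut edges: Well→P5 (6), Well→P3 (6); capacity 6 + 6 = 12.

12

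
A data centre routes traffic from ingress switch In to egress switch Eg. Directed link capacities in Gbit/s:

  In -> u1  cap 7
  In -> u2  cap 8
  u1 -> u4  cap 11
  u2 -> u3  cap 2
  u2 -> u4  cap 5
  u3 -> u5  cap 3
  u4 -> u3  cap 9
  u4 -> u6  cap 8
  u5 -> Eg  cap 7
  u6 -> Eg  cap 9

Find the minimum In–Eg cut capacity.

11

Augment In→u1→u4→u6→Eg: bottleneck 7, flow now 7.
Augment In→u2→u3→u5→Eg: bottleneck 2, flow now 9.
Augment In→u2→u4→u6→Eg: bottleneck 1, flow now 10.
Augment In→u2→u4→u3→u5→Eg: bottleneck 1, flow now 11.
No augmenting path remains; maximum flow = 11.
By max-flow min-cut, the minimum cut capacity equals the max flow.
In the residual graph, reachable from In: {In, u1, u2, u3, u4}.
Min-cut edges: u3→u5 (3), u4→u6 (8); capacity 3 + 8 = 11.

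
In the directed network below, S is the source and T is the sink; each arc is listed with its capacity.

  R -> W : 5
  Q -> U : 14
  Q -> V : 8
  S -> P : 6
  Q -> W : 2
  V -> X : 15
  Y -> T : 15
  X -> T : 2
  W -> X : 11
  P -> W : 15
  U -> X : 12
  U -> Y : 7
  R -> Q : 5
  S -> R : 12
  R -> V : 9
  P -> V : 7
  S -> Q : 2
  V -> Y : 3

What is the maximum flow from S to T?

12

Augment S→P→V→X→T: bottleneck 2, flow now 2.
Augment S→P→V→Y→T: bottleneck 3, flow now 5.
Augment S→Q→U→Y→T: bottleneck 2, flow now 7.
Augment S→R→Q→U→Y→T: bottleneck 5, flow now 12.
No augmenting path remains; maximum flow = 12.
In the residual graph, reachable from S: {S, P, R, V, W, X}.
Min-cut edges: S→Q (2), R→Q (5), V→Y (3), X→T (2); capacity 2 + 5 + 3 + 2 = 12.
This cut is saturated, so no flow can exceed 12.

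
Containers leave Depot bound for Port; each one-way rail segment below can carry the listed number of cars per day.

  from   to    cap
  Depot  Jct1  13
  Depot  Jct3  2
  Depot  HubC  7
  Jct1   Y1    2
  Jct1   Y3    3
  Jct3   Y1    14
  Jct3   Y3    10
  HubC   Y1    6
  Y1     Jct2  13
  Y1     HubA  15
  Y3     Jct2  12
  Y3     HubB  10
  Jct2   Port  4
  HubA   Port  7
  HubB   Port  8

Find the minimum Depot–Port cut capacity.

13

Augment Depot→Jct1→Y1→Jct2→Port: bottleneck 2, flow now 2.
Augment Depot→Jct1→Y3→Jct2→Port: bottleneck 2, flow now 4.
Augment Depot→Jct1→Y3→HubB→Port: bottleneck 1, flow now 5.
Augment Depot→Jct3→Y1→HubA→Port: bottleneck 2, flow now 7.
Augment Depot→HubC→Y1→HubA→Port: bottleneck 5, flow now 12.
Augment Depot→HubC→Y1→Jct3→Y3→HubB→Port: bottleneck 1, flow now 13. (uses reverse residual edge)
No augmenting path remains; maximum flow = 13.
By max-flow min-cut, the minimum cut capacity equals the max flow.
In the residual graph, reachable from Depot: {Depot, Jct1, HubC}.
Min-cut edges: Depot→Jct3 (2), Jct1→Y1 (2), Jct1→Y3 (3), HubC→Y1 (6); capacity 2 + 2 + 3 + 6 = 13.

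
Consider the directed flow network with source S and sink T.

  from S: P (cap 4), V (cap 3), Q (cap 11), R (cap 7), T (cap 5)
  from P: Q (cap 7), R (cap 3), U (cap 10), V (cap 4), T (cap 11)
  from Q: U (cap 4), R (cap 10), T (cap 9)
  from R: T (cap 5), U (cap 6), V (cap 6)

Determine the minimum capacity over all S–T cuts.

23

Augment S→T: bottleneck 5, flow now 5.
Augment S→P→T: bottleneck 4, flow now 9.
Augment S→Q→T: bottleneck 9, flow now 18.
Augment S→R→T: bottleneck 5, flow now 23.
No augmenting path remains; maximum flow = 23.
By max-flow min-cut, the minimum cut capacity equals the max flow.
In the residual graph, reachable from S: {S, Q, R, U, V}.
Min-cut edges: S→P (4), S→T (5), Q→T (9), R→T (5); capacity 4 + 5 + 9 + 5 = 23.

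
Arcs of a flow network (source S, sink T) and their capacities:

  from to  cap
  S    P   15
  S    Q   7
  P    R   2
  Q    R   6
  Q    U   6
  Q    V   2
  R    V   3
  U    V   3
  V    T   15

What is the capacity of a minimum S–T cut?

Augment S→Q→V→T: bottleneck 2, flow now 2.
Augment S→P→R→V→T: bottleneck 2, flow now 4.
Augment S→Q→R→V→T: bottleneck 1, flow now 5.
Augment S→Q→U→V→T: bottleneck 3, flow now 8.
No augmenting path remains; maximum flow = 8.
By max-flow min-cut, the minimum cut capacity equals the max flow.
In the residual graph, reachable from S: {S, P, Q, R, U}.
Min-cut edges: Q→V (2), R→V (3), U→V (3); capacity 2 + 3 + 3 = 8.

8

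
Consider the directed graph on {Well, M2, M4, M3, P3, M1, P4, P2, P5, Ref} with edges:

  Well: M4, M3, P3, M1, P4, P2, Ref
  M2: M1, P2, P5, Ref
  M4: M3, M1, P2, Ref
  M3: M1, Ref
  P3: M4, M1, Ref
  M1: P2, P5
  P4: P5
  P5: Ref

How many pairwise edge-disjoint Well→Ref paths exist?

5

Assign every edge capacity 1; by Menger, the answer equals the max flow.
Path Well→Ref (+1); total 1.
Path Well→M4→Ref (+1); total 2.
Path Well→M3→Ref (+1); total 3.
Path Well→P3→Ref (+1); total 4.
Path Well→M1→P5→Ref (+1); total 5.
No residual Well→Ref path; max flow = 5.
Certifying cut of size 5: {P5→Ref, Well→M3, Well→M4, Well→P3, Well→Ref}.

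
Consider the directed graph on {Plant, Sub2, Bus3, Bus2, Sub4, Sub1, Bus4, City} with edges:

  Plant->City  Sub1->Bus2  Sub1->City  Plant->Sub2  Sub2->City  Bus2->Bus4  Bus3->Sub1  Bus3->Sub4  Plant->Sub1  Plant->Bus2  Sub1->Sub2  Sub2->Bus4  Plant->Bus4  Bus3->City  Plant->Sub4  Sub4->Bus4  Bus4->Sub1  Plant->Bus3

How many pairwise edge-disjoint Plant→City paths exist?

4

Assign every edge capacity 1; by Menger, the answer equals the max flow.
Path Plant→City (+1); total 1.
Path Plant→Sub2→City (+1); total 2.
Path Plant→Bus3→City (+1); total 3.
Path Plant→Sub1→City (+1); total 4.
No residual Plant→City path; max flow = 4.
Certifying cut of size 4: {Plant→Bus3, Plant→City, Sub1→City, Sub2→City}.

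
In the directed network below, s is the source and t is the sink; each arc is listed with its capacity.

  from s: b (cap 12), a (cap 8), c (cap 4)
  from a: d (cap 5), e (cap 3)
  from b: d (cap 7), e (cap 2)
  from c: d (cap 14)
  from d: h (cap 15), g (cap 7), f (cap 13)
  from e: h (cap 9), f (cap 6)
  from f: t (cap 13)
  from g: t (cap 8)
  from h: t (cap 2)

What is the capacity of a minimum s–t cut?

Augment s→a→d→f→t: bottleneck 5, flow now 5.
Augment s→a→e→f→t: bottleneck 3, flow now 8.
Augment s→b→d→f→t: bottleneck 5, flow now 13.
Augment s→b→d→g→t: bottleneck 2, flow now 15.
Augment s→b→e→h→t: bottleneck 2, flow now 17.
Augment s→c→d→g→t: bottleneck 4, flow now 21.
No augmenting path remains; maximum flow = 21.
By max-flow min-cut, the minimum cut capacity equals the max flow.
In the residual graph, reachable from s: {s, b}.
Min-cut edges: s→a (8), s→c (4), b→d (7), b→e (2); capacity 8 + 4 + 7 + 2 = 21.

21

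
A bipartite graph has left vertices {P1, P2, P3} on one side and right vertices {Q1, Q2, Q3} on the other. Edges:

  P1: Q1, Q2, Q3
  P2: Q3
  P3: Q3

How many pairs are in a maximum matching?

Unit-capacity flow: source→left, listed edges, right→sink; max matching = max flow.
Augmenting path P1→Q1 (+1); matched 1.
Augmenting path P2→Q3 (+1); matched 2.
No augmenting path remains; maximum matching = 2.
König certificate: {P1, Q3} is a vertex cover of size 2 (every listed pair touches it), so no matching can be larger.

2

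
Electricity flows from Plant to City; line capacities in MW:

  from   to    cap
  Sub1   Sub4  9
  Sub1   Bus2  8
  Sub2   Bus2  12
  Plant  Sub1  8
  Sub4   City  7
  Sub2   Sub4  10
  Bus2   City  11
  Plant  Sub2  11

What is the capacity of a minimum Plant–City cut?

18

Augment Plant→Sub1→Bus2→City: bottleneck 8, flow now 8.
Augment Plant→Sub2→Bus2→City: bottleneck 3, flow now 11.
Augment Plant→Sub2→Sub4→City: bottleneck 7, flow now 18.
No augmenting path remains; maximum flow = 18.
By max-flow min-cut, the minimum cut capacity equals the max flow.
In the residual graph, reachable from Plant: {Plant, Sub1, Sub2, Bus2, Sub4}.
Min-cut edges: Bus2→City (11), Sub4→City (7); capacity 11 + 7 = 18.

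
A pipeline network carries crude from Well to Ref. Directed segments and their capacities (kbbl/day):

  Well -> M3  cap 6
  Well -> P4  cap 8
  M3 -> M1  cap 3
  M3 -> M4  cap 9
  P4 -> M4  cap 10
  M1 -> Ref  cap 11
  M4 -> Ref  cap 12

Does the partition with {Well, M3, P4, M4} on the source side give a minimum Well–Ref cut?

Given cut capacity: 3 + 12 = 15.
Augment Well→M3→M1→Ref: bottleneck 3, flow now 3.
Augment Well→M3→M4→Ref: bottleneck 3, flow now 6.
Augment Well→P4→M4→Ref: bottleneck 8, flow now 14.
No augmenting path remains; maximum flow = 14.
In the residual graph, reachable from Well: {Well}.
Min-cut edges: Well→M3 (6), Well→P4 (8); capacity 6 + 8 = 14.
Cut capacity 15 exceeds the max flow 14, so it is not minimum.

No — its capacity is 15, but the minimum cut has capacity 14.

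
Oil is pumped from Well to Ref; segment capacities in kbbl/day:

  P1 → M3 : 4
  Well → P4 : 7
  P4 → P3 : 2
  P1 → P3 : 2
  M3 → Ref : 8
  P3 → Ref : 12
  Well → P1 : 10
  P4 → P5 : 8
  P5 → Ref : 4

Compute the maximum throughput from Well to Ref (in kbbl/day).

12

Augment Well→P4→P5→Ref: bottleneck 4, flow now 4.
Augment Well→P4→P3→Ref: bottleneck 2, flow now 6.
Augment Well→P1→M3→Ref: bottleneck 4, flow now 10.
Augment Well→P1→P3→Ref: bottleneck 2, flow now 12.
No augmenting path remains; maximum flow = 12.
In the residual graph, reachable from Well: {Well, P4, P1, P5}.
Min-cut edges: P4→P3 (2), P1→M3 (4), P1→P3 (2), P5→Ref (4); capacity 2 + 4 + 2 + 4 = 12.
This cut is saturated, so no flow can exceed 12.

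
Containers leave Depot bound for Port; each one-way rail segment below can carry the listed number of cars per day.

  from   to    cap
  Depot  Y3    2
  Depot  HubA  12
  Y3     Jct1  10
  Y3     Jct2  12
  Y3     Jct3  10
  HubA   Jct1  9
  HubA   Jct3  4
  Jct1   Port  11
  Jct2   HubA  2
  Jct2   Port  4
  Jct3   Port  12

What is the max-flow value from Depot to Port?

Augment Depot→Y3→Jct1→Port: bottleneck 2, flow now 2.
Augment Depot→HubA→Jct1→Port: bottleneck 9, flow now 11.
Augment Depot→HubA→Jct3→Port: bottleneck 3, flow now 14.
No augmenting path remains; maximum flow = 14.
In the residual graph, reachable from Depot: {Depot}.
Min-cut edges: Depot→Y3 (2), Depot→HubA (12); capacity 2 + 12 = 14.
This cut is saturated, so no flow can exceed 14.

14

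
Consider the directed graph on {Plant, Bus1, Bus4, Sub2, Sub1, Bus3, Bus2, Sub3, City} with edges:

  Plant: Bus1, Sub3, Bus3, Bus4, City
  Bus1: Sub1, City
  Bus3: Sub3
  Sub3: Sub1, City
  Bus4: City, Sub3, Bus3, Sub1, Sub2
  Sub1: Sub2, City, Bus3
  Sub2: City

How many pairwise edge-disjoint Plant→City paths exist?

Assign every edge capacity 1; by Menger, the answer equals the max flow.
Path Plant→City (+1); total 1.
Path Plant→Bus1→City (+1); total 2.
Path Plant→Bus4→City (+1); total 3.
Path Plant→Sub3→City (+1); total 4.
Path Plant→Bus3→Sub3→Sub1→City (+1); total 5.
No residual Plant→City path; max flow = 5.
Certifying cut of size 5: {Plant→Bus1, Plant→Bus3, Plant→Bus4, Plant→City, Plant→Sub3}.

5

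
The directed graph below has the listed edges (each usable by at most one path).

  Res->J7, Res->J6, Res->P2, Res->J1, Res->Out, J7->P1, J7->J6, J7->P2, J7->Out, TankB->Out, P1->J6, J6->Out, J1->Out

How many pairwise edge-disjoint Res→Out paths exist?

Assign every edge capacity 1; by Menger, the answer equals the max flow.
Path Res→Out (+1); total 1.
Path Res→J7→Out (+1); total 2.
Path Res→J6→Out (+1); total 3.
Path Res→J1→Out (+1); total 4.
No residual Res→Out path; max flow = 4.
Certifying cut of size 4: {Res→J1, Res→J6, Res→J7, Res→Out}.

4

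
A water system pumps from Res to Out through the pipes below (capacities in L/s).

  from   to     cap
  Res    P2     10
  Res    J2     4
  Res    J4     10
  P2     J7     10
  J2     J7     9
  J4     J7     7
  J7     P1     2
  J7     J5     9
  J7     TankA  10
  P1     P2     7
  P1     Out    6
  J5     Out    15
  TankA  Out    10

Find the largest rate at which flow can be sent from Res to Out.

21

Augment Res→P2→J7→P1→Out: bottleneck 2, flow now 2.
Augment Res→P2→J7→J5→Out: bottleneck 8, flow now 10.
Augment Res→J2→J7→J5→Out: bottleneck 1, flow now 11.
Augment Res→J2→J7→TankA→Out: bottleneck 3, flow now 14.
Augment Res→J4→J7→TankA→Out: bottleneck 7, flow now 21.
No augmenting path remains; maximum flow = 21.
In the residual graph, reachable from Res: {Res, J4}.
Min-cut edges: Res→P2 (10), Res→J2 (4), J4→J7 (7); capacity 10 + 4 + 7 = 21.
This cut is saturated, so no flow can exceed 21.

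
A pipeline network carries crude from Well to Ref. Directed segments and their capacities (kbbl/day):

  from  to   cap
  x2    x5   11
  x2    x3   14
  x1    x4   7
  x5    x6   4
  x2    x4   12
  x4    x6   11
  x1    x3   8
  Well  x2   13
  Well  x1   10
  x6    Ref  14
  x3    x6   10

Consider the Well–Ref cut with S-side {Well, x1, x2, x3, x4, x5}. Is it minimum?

No — its capacity is 25, but the minimum cut has capacity 14.

Given cut capacity: 10 + 11 + 4 = 25.
Augment Well→x1→x3→x6→Ref: bottleneck 8, flow now 8.
Augment Well→x1→x4→x6→Ref: bottleneck 2, flow now 10.
Augment Well→x2→x3→x6→Ref: bottleneck 2, flow now 12.
Augment Well→x2→x4→x6→Ref: bottleneck 2, flow now 14.
No augmenting path remains; maximum flow = 14.
In the residual graph, reachable from Well: {Well, x1, x2, x3, x4, x5, x6}.
Min-cut edges: x6→Ref (14); capacity 14 = 14.
Cut capacity 25 exceeds the max flow 14, so it is not minimum.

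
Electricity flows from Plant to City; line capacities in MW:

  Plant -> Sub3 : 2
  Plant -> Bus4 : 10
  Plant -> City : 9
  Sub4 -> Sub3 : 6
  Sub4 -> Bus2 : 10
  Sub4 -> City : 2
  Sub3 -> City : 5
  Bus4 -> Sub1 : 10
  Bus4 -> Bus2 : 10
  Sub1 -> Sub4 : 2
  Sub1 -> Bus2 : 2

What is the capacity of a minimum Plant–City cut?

13

Augment Plant→City: bottleneck 9, flow now 9.
Augment Plant→Sub3→City: bottleneck 2, flow now 11.
Augment Plant→Bus4→Sub1→Sub4→City: bottleneck 2, flow now 13.
No augmenting path remains; maximum flow = 13.
By max-flow min-cut, the minimum cut capacity equals the max flow.
In the residual graph, reachable from Plant: {Plant, Bus4, Sub1, Bus2}.
Min-cut edges: Plant→Sub3 (2), Plant→City (9), Sub1→Sub4 (2); capacity 2 + 9 + 2 = 13.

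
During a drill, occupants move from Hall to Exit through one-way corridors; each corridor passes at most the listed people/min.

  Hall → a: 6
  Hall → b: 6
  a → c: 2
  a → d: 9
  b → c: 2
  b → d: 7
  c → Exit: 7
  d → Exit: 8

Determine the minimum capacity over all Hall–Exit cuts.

12

Augment Hall→a→c→Exit: bottleneck 2, flow now 2.
Augment Hall→a→d→Exit: bottleneck 4, flow now 6.
Augment Hall→b→c→Exit: bottleneck 2, flow now 8.
Augment Hall→b→d→Exit: bottleneck 4, flow now 12.
No augmenting path remains; maximum flow = 12.
By max-flow min-cut, the minimum cut capacity equals the max flow.
In the residual graph, reachable from Hall: {Hall}.
Min-cut edges: Hall→a (6), Hall→b (6); capacity 6 + 6 = 12.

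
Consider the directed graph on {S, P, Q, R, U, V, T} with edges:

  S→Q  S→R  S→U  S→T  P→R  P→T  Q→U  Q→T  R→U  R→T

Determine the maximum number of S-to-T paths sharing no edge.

Assign every edge capacity 1; by Menger, the answer equals the max flow.
Path S→T (+1); total 1.
Path S→Q→T (+1); total 2.
Path S→R→T (+1); total 3.
No residual S→T path; max flow = 3.
Certifying cut of size 3: {S→Q, S→R, S→T}.

3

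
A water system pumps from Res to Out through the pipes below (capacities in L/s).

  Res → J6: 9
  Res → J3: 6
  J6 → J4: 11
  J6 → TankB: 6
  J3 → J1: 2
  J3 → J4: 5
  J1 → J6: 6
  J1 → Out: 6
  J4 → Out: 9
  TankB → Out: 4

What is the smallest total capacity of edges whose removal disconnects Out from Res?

Augment Res→J6→J4→Out: bottleneck 9, flow now 9.
Augment Res→J3→J1→Out: bottleneck 2, flow now 11.
Augment Res→J3→J4→J6→TankB→Out: bottleneck 4, flow now 15. (uses reverse residual edge)
No augmenting path remains; maximum flow = 15.
By max-flow min-cut, the minimum cut capacity equals the max flow.
In the residual graph, reachable from Res: {Res}.
Min-cut edges: Res→J6 (9), Res→J3 (6); capacity 9 + 6 = 15.

15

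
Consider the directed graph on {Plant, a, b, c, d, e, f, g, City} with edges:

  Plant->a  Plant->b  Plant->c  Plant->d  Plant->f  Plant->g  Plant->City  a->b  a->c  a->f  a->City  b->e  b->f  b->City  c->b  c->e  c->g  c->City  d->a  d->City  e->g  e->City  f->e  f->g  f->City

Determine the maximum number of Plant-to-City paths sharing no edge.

6

Assign every edge capacity 1; by Menger, the answer equals the max flow.
Path Plant→City (+1); total 1.
Path Plant→a→City (+1); total 2.
Path Plant→b→City (+1); total 3.
Path Plant→c→City (+1); total 4.
Path Plant→d→City (+1); total 5.
Path Plant→f→City (+1); total 6.
No residual Plant→City path; max flow = 6.
Certifying cut of size 6: {Plant→City, Plant→a, Plant→b, Plant→c, Plant→d, Plant→f}.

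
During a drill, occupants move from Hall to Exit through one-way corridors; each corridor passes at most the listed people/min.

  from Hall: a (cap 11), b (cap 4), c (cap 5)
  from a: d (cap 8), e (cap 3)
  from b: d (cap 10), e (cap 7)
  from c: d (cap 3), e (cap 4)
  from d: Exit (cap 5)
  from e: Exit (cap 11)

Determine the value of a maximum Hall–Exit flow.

Augment Hall→a→d→Exit: bottleneck 5, flow now 5.
Augment Hall→a→e→Exit: bottleneck 3, flow now 8.
Augment Hall→b→e→Exit: bottleneck 4, flow now 12.
Augment Hall→c→e→Exit: bottleneck 4, flow now 16.
No augmenting path remains; maximum flow = 16.
In the residual graph, reachable from Hall: {Hall, a, c, d}.
Min-cut edges: Hall→b (4), a→e (3), c→e (4), d→Exit (5); capacity 4 + 3 + 4 + 5 = 16.
This cut is saturated, so no flow can exceed 16.

16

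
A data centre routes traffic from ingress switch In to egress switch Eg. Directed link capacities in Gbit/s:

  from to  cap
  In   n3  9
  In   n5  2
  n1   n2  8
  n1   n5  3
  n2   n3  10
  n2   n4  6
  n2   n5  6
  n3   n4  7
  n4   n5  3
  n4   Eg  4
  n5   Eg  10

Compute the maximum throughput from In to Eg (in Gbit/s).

Augment In→n5→Eg: bottleneck 2, flow now 2.
Augment In→n3→n4→Eg: bottleneck 4, flow now 6.
Augment In→n3→n4→n5→Eg: bottleneck 3, flow now 9.
No augmenting path remains; maximum flow = 9.
In the residual graph, reachable from In: {In, n3}.
Min-cut edges: In→n5 (2), n3→n4 (7); capacity 2 + 7 = 9.
This cut is saturated, so no flow can exceed 9.

9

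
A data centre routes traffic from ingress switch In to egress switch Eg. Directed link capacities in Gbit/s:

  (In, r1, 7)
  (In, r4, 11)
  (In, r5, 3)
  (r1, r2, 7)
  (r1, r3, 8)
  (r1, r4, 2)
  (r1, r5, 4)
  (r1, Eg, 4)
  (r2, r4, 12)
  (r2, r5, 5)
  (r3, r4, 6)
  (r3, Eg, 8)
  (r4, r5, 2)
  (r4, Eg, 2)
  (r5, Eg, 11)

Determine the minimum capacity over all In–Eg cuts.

Augment In→r1→Eg: bottleneck 4, flow now 4.
Augment In→r4→Eg: bottleneck 2, flow now 6.
Augment In→r5→Eg: bottleneck 3, flow now 9.
Augment In→r1→r3→Eg: bottleneck 3, flow now 12.
Augment In→r4→r5→Eg: bottleneck 2, flow now 14.
No augmenting path remains; maximum flow = 14.
By max-flow min-cut, the minimum cut capacity equals the max flow.
In the residual graph, reachable from In: {In, r4}.
Min-cut edges: In→r1 (7), In→r5 (3), r4→r5 (2), r4→Eg (2); capacity 7 + 3 + 2 + 2 = 14.

14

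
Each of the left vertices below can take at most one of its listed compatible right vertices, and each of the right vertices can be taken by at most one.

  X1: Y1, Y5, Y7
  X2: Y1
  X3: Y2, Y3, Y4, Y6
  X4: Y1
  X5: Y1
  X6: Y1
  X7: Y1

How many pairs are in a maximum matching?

Unit-capacity flow: source→left, listed edges, right→sink; max matching = max flow.
Augmenting path X1→Y1 (+1); matched 1.
Augmenting path X3→Y2 (+1); matched 2.
Augmenting path X2→Y1→X1→Y5 (+1); matched 3.
No augmenting path remains; maximum matching = 3.
König certificate: {X1, X3, Y1} is a vertex cover of size 3 (every listed pair touches it), so no matching can be larger.

3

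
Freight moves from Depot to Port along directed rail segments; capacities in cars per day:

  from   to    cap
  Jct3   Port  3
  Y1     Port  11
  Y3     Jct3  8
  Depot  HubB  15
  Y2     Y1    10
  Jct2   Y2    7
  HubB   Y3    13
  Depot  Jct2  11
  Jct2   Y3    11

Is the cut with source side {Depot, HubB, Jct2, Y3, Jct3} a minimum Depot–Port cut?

Yes — it is a minimum cut (capacity 10).

Given cut capacity: 7 + 3 = 10.
Augment Depot→HubB→Y3→Jct3→Port: bottleneck 3, flow now 3.
Augment Depot→Jct2→Y2→Y1→Port: bottleneck 7, flow now 10.
No augmenting path remains; maximum flow = 10.
Cut capacity 10 equals the max flow, so it is a minimum cut.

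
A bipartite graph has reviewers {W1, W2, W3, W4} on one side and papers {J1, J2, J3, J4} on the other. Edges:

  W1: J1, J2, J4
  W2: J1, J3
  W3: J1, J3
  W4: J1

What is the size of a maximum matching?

3

Unit-capacity flow: source→left, listed edges, right→sink; max matching = max flow.
Augmenting path W1→J1 (+1); matched 1.
Augmenting path W2→J3 (+1); matched 2.
Augmenting path W3→J1→W1→J2 (+1); matched 3.
No augmenting path remains; maximum matching = 3.
König certificate: {W1, J1, J3} is a vertex cover of size 3 (every listed pair touches it), so no matching can be larger.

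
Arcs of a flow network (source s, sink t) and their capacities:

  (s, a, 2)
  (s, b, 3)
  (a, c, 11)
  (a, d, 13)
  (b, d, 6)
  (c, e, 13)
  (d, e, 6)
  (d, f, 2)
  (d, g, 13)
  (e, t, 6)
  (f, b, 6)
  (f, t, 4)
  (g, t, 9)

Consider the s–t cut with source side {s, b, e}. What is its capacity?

14

Edges leaving {s, b, e}: s→a (2), b→d (6), e→t (6).
Cut capacity = 2 + 6 + 6 = 14.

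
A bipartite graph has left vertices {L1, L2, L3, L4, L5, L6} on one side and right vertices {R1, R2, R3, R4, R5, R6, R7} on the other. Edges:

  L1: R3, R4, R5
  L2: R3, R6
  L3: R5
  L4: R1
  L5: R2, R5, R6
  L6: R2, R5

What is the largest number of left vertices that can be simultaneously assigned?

6

Unit-capacity flow: source→left, listed edges, right→sink; max matching = max flow.
Augmenting path L1→R3 (+1); matched 1.
Augmenting path L2→R6 (+1); matched 2.
Augmenting path L3→R5 (+1); matched 3.
Augmenting path L4→R1 (+1); matched 4.
Augmenting path L5→R2 (+1); matched 5.
Augmenting path L6→R2→L5→R6→L2→R3→L1→R4 (+1); matched 6.
No augmenting path remains; maximum matching = 6.
König certificate: {L1, L2, L3, L4, L5, L6} is a vertex cover of size 6 (every listed pair touches it), so no matching can be larger.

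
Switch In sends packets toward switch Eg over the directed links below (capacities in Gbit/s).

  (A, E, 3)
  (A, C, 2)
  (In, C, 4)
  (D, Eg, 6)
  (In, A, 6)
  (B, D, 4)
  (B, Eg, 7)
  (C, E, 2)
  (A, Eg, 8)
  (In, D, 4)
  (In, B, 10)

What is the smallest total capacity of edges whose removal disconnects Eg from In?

Augment In→A→Eg: bottleneck 6, flow now 6.
Augment In→B→Eg: bottleneck 7, flow now 13.
Augment In→D→Eg: bottleneck 4, flow now 17.
Augment In→B→D→Eg: bottleneck 2, flow now 19.
No augmenting path remains; maximum flow = 19.
By max-flow min-cut, the minimum cut capacity equals the max flow.
In the residual graph, reachable from In: {In, B, C, D, E}.
Min-cut edges: In→A (6), B→Eg (7), D→Eg (6); capacity 6 + 7 + 6 = 19.

19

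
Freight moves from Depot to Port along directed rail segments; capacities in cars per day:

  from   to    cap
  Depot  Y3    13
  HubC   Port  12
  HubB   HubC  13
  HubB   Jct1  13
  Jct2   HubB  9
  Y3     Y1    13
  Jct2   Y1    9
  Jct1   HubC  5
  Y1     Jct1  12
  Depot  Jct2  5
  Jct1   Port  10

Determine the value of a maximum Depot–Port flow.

Augment Depot→Jct2→Y1→Jct1→Port: bottleneck 5, flow now 5.
Augment Depot→Y3→Y1→Jct1→Port: bottleneck 5, flow now 10.
Augment Depot→Y3→Y1→Jct1→HubC→Port: bottleneck 2, flow now 12.
Augment Depot→Y3→Y1→Jct2→HubB→HubC→Port: bottleneck 5, flow now 17. (uses reverse residual edge)
No augmenting path remains; maximum flow = 17.
In the residual graph, reachable from Depot: {Depot, Y3, Y1}.
Min-cut edges: Depot→Jct2 (5), Y1→Jct1 (12); capacity 5 + 12 = 17.
This cut is saturated, so no flow can exceed 17.

17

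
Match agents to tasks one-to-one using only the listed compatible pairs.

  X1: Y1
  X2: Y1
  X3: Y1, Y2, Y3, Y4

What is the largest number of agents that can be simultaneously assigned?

2

Unit-capacity flow: source→left, listed edges, right→sink; max matching = max flow.
Augmenting path X1→Y1 (+1); matched 1.
Augmenting path X3→Y2 (+1); matched 2.
No augmenting path remains; maximum matching = 2.
König certificate: {X3, Y1} is a vertex cover of size 2 (every listed pair touches it), so no matching can be larger.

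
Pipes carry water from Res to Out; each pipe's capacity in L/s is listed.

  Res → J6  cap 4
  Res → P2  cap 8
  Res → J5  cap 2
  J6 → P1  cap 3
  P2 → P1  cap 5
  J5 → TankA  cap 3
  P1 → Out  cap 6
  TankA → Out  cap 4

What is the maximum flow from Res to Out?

8

Augment Res→J6→P1→Out: bottleneck 3, flow now 3.
Augment Res→P2→P1→Out: bottleneck 3, flow now 6.
Augment Res→J5→TankA→Out: bottleneck 2, flow now 8.
No augmenting path remains; maximum flow = 8.
In the residual graph, reachable from Res: {Res, J6, P2, P1}.
Min-cut edges: Res→J5 (2), P1→Out (6); capacity 2 + 6 = 8.
This cut is saturated, so no flow can exceed 8.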